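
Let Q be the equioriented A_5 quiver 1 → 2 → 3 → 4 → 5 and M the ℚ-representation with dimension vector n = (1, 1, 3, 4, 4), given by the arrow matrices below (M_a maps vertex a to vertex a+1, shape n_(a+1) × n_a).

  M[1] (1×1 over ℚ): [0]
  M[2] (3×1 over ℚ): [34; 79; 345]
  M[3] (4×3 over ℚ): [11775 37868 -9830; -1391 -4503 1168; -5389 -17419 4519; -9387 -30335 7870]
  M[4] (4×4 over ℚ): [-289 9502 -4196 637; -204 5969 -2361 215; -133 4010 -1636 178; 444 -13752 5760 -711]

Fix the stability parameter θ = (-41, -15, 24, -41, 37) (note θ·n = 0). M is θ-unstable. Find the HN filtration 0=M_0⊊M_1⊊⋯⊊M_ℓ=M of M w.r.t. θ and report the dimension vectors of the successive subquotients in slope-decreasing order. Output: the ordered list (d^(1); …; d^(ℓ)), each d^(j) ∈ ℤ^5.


Barcode: M ≅ I[1,1], I[2,5], I[3,5]^2, I[4,5]. HN layers by μ_θ (4 steps, strictly decreasing):
  μ^(1)=37; μ^(2)=-17/2; μ^(3)=-15; μ^(4)=-41

((0, 0, 0, 0, 4); (0, 0, 3, 3, 0); (0, 1, 0, 0, 0); (1, 0, 0, 1, 0))


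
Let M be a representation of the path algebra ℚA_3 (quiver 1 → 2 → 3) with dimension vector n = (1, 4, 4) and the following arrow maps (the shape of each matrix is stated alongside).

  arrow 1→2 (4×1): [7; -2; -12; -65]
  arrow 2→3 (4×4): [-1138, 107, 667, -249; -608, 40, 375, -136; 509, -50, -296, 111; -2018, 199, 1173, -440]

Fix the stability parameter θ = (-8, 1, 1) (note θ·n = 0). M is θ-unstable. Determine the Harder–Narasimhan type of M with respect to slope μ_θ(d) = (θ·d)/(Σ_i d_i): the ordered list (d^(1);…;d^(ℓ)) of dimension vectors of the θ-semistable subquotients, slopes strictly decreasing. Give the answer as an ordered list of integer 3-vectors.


Via rank(M_{q-1}∘⋯∘M_p): M ≅ I[1,3], I[2,3]^3.
μ_θ-semistable layers: μ^(1)=1; μ^(2)=-8

((0, 4, 4); (1, 0, 0))


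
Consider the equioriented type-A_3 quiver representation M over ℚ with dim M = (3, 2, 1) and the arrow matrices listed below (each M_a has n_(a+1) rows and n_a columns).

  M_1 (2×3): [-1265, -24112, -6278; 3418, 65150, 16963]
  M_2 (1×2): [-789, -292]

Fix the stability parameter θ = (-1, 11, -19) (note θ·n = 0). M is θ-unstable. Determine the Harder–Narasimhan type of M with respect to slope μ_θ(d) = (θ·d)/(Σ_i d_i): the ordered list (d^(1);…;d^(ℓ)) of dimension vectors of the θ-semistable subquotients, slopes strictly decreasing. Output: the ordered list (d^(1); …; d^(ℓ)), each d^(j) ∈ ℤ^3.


Barcode: M ≅ I[1,1], I[1,2], I[1,3]. HN layers by μ_θ (3 steps, strictly decreasing):
  μ^(1)=11; μ^(2)=-1; μ^(3)=-3

((0, 1, 0); (2, 0, 0); (1, 1, 1))


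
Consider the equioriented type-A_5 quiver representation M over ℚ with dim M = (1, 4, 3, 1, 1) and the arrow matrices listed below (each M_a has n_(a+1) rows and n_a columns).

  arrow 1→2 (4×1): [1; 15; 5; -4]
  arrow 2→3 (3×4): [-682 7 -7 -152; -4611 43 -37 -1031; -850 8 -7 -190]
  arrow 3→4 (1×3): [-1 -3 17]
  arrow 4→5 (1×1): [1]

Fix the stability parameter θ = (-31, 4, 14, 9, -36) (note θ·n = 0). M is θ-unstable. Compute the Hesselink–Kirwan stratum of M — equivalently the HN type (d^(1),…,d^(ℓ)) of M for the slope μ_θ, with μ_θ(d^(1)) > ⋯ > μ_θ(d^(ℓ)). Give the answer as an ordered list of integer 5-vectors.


Barcode: M ≅ I[1,3], I[2,2], I[2,3], I[2,5]. HN layers by μ_θ (4 steps, strictly decreasing):
  μ^(1)=14; μ^(2)=4; μ^(3)=-9/4; μ^(4)=-31

((0, 0, 2, 0, 0); (0, 3, 0, 0, 0); (0, 1, 1, 1, 1); (1, 0, 0, 0, 0))


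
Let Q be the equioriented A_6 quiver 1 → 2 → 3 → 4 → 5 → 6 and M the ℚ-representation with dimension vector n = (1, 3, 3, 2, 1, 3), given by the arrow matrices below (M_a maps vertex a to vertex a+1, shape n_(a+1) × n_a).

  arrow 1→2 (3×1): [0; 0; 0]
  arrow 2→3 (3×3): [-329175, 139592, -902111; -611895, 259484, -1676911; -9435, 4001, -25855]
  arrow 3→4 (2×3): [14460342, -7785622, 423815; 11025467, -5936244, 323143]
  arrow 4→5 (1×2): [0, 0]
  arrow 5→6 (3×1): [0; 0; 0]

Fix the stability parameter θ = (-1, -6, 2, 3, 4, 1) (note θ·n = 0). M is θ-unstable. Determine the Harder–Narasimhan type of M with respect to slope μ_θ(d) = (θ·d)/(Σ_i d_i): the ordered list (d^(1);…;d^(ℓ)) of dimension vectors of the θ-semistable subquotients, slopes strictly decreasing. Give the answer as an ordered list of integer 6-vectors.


Barcode: M ≅ I[1,1], I[2,2], I[2,4]^2, I[3,3], I[5,5], I[6,6]^3. HN layers by μ_θ (6 steps, strictly decreasing):
  μ^(1)=4; μ^(2)=3; μ^(3)=2; μ^(4)=1; μ^(5)=-1; μ^(6)=-6

((0, 0, 0, 0, 1, 0); (0, 0, 0, 2, 0, 0); (0, 0, 3, 0, 0, 0); (0, 0, 0, 0, 0, 3); (1, 0, 0, 0, 0, 0); (0, 3, 0, 0, 0, 0))


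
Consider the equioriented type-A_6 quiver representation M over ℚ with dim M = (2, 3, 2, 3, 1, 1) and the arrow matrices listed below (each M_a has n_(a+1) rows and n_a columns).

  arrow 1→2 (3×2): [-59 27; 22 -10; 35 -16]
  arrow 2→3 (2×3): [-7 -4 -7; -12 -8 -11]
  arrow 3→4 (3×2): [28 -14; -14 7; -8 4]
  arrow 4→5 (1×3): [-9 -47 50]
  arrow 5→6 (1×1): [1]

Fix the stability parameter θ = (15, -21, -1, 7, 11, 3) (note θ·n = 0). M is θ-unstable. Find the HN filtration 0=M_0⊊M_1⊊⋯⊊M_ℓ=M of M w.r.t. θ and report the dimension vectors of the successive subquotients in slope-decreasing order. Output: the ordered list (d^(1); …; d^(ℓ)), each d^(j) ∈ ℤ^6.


Via rank(M_{q-1}∘⋯∘M_p): M ≅ I[1,3], I[1,6], I[2,2], I[4,4]^2.
μ_θ-semistable layers: μ^(1)=7; μ^(2)=-1; μ^(3)=-3; μ^(4)=-21

((0, 0, 0, 3, 1, 1); (0, 0, 2, 0, 0, 0); (2, 2, 0, 0, 0, 0); (0, 1, 0, 0, 0, 0))


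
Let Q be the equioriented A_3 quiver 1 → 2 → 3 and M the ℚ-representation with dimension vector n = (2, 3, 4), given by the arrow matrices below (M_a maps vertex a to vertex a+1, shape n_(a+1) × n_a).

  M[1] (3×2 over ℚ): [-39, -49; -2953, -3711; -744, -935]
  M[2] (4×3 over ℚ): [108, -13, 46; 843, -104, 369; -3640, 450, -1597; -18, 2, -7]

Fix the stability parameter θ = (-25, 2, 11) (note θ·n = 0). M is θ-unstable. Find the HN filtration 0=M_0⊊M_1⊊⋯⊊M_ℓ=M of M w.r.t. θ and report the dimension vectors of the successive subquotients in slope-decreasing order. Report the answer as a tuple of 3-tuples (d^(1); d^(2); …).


Via rank(M_{q-1}∘⋯∘M_p): M ≅ I[1,3]^2, I[2,3], I[3,3].
μ_θ-semistable layers: μ^(1)=11; μ^(2)=2; μ^(3)=-25

((0, 0, 4); (0, 3, 0); (2, 0, 0))


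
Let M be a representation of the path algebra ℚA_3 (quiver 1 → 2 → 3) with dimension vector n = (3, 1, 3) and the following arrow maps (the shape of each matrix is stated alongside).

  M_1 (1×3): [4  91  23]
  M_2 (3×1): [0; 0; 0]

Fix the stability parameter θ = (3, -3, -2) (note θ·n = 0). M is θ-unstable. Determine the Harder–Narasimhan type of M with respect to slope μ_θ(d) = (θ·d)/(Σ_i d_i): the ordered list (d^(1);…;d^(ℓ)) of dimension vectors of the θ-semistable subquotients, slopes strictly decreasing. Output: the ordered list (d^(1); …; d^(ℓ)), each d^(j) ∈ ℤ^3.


Interval decomposition of M: I[1,1]^2, I[1,2], I[3,3]^3.
HN type (ℓ=3): μ^(1)=3; μ^(2)=0; μ^(3)=-2

((2, 0, 0); (1, 1, 0); (0, 0, 3))


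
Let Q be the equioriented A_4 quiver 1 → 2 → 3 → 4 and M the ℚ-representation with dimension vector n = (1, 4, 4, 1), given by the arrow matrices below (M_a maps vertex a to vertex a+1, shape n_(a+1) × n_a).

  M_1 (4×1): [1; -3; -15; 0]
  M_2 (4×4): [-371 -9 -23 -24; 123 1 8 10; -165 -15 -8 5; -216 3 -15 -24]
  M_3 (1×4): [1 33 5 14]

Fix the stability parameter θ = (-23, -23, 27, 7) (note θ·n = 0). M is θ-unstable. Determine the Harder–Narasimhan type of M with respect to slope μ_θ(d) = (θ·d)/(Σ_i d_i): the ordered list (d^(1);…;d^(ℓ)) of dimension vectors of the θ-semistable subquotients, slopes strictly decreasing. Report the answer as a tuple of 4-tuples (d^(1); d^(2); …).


Interval decomposition of M: I[1,4], I[2,3]^3.
HN type (ℓ=3): μ^(1)=27; μ^(2)=17; μ^(3)=-23

((0, 0, 3, 0); (0, 0, 1, 1); (1, 4, 0, 0))


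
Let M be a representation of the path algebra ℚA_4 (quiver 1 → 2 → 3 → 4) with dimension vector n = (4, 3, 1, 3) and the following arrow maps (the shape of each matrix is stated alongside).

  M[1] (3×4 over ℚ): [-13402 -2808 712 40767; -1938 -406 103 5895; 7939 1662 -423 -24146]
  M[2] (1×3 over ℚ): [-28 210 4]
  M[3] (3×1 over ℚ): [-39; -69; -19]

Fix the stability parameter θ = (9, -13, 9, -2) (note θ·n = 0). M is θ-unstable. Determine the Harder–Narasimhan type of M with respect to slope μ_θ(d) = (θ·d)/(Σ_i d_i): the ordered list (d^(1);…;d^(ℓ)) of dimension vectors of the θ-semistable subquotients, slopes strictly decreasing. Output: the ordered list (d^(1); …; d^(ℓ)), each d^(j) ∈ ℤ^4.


Barcode: M ≅ I[1,1], I[1,2]^2, I[1,4], I[4,4]^2. HN layers by μ_θ (3 steps, strictly decreasing):
  μ^(1)=9; μ^(2)=7/2; μ^(3)=-2

((1, 0, 0, 0); (0, 0, 1, 1); (3, 3, 0, 2))


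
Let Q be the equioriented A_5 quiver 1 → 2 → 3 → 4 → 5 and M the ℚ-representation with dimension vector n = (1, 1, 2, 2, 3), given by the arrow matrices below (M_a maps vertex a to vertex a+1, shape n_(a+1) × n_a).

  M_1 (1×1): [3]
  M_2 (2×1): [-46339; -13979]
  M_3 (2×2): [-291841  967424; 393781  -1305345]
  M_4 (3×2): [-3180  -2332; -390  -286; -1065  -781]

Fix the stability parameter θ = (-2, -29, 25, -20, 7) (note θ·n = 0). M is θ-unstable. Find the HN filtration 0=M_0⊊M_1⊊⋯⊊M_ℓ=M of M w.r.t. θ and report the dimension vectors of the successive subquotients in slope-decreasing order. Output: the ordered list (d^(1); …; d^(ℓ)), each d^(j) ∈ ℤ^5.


Interval decomposition of M: I[1,5], I[3,4], I[5,5]^2.
HN type (ℓ=3): μ^(1)=7; μ^(2)=5/2; μ^(3)=-31/2

((0, 0, 0, 0, 3); (0, 0, 2, 2, 0); (1, 1, 0, 0, 0))


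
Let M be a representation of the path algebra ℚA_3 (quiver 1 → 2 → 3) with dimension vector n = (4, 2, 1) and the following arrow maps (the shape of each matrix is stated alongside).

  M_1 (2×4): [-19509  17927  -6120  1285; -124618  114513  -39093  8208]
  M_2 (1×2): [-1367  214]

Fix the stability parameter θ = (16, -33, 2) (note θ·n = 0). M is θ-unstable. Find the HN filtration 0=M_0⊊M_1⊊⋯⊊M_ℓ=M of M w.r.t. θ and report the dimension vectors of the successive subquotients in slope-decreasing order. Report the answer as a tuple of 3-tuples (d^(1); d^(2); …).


Barcode: M ≅ I[1,1]^2, I[1,2], I[1,3]. HN layers by μ_θ (3 steps, strictly decreasing):
  μ^(1)=16; μ^(2)=2; μ^(3)=-17/2

((2, 0, 0); (0, 0, 1); (2, 2, 0))


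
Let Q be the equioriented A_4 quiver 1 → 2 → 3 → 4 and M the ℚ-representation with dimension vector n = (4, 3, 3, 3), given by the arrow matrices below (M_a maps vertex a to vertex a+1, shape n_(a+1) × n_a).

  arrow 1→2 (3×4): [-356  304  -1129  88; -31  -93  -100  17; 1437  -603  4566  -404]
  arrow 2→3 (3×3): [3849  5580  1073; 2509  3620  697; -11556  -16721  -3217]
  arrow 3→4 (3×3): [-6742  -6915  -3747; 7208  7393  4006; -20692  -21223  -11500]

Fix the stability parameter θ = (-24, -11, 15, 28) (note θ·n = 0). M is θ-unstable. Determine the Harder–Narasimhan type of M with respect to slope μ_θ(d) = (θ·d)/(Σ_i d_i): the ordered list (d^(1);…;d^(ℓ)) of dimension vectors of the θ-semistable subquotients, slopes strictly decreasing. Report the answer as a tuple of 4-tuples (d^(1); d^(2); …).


Barcode: M ≅ I[1,1], I[1,3], I[1,4]^2, I[4,4]. HN layers by μ_θ (4 steps, strictly decreasing):
  μ^(1)=28; μ^(2)=15; μ^(3)=-11; μ^(4)=-24

((0, 0, 0, 3); (0, 0, 3, 0); (0, 3, 0, 0); (4, 0, 0, 0))


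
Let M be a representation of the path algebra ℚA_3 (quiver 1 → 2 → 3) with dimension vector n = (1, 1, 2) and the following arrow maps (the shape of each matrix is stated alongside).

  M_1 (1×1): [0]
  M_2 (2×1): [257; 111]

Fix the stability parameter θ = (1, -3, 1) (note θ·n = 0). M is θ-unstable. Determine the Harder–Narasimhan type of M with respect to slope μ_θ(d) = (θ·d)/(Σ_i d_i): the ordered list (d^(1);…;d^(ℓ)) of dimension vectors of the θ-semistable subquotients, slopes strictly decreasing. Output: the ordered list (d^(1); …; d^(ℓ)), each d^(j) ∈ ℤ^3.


Interval decomposition of M: I[1,1], I[2,3], I[3,3].
HN type (ℓ=2): μ^(1)=1; μ^(2)=-3

((1, 0, 2); (0, 1, 0))


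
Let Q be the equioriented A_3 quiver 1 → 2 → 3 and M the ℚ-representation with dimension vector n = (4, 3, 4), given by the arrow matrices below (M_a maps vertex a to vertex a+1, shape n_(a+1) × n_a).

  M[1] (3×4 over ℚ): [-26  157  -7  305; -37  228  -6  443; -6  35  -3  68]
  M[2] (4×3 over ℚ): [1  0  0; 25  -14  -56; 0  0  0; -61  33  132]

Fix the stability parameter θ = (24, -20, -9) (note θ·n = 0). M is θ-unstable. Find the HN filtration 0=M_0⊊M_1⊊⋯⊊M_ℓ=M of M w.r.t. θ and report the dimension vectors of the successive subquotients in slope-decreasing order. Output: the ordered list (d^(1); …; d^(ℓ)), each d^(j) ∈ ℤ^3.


Via rank(M_{q-1}∘⋯∘M_p): M ≅ I[1,1], I[1,2], I[1,3]^2, I[3,3]^2.
μ_θ-semistable layers: μ^(1)=24; μ^(2)=2; μ^(3)=-5/3; μ^(4)=-9

((1, 0, 0); (1, 1, 0); (2, 2, 2); (0, 0, 2))


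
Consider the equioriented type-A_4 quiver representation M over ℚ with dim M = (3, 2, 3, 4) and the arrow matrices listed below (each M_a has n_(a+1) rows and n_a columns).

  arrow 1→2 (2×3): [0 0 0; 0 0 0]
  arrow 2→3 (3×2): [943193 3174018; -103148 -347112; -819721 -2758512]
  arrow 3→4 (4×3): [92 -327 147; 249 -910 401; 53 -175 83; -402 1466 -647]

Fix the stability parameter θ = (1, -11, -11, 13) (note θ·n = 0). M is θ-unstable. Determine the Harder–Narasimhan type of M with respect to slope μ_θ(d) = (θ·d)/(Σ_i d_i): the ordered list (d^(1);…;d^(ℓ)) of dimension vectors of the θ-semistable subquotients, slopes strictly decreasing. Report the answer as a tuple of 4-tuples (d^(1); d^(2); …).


Via rank(M_{q-1}∘⋯∘M_p): M ≅ I[1,1]^3, I[2,4]^2, I[3,4], I[4,4].
μ_θ-semistable layers: μ^(1)=13; μ^(2)=1; μ^(3)=-11

((0, 0, 0, 4); (3, 0, 0, 0); (0, 2, 3, 0))


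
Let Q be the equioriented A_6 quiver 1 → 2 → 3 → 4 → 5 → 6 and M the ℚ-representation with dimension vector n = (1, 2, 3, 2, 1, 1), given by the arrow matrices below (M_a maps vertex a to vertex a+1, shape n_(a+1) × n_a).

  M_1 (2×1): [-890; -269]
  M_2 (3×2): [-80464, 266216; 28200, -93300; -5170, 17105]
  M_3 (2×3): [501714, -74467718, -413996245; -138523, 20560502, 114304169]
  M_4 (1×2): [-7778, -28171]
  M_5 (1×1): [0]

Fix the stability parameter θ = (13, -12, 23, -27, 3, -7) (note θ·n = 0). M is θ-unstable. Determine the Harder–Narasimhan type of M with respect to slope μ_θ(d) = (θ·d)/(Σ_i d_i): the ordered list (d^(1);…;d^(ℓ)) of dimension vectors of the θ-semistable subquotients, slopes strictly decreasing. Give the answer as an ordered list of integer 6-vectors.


Interval decomposition of M: I[1,5], I[2,2], I[3,3], I[3,4], I[6,6].
HN type (ℓ=6): μ^(1)=23; μ^(2)=3; μ^(3)=-3/4; μ^(4)=-2; μ^(5)=-7; μ^(6)=-12

((0, 0, 1, 0, 0, 0); (0, 0, 0, 0, 1, 0); (1, 1, 1, 1, 0, 0); (0, 0, 1, 1, 0, 0); (0, 0, 0, 0, 0, 1); (0, 1, 0, 0, 0, 0))


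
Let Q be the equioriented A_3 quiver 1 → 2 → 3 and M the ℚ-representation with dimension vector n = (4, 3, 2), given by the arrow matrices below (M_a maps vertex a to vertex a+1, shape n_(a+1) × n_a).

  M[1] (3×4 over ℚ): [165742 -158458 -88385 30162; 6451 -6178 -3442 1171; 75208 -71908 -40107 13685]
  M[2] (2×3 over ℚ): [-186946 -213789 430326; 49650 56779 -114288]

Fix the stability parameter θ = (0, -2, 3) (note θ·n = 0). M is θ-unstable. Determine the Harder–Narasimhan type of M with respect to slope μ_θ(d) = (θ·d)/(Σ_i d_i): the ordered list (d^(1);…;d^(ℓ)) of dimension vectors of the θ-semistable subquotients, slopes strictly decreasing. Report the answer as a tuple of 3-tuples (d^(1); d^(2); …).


Via rank(M_{q-1}∘⋯∘M_p): M ≅ I[1,1], I[1,2], I[1,3]^2.
μ_θ-semistable layers: μ^(1)=3; μ^(2)=0; μ^(3)=-1

((0, 0, 2); (1, 0, 0); (3, 3, 0))


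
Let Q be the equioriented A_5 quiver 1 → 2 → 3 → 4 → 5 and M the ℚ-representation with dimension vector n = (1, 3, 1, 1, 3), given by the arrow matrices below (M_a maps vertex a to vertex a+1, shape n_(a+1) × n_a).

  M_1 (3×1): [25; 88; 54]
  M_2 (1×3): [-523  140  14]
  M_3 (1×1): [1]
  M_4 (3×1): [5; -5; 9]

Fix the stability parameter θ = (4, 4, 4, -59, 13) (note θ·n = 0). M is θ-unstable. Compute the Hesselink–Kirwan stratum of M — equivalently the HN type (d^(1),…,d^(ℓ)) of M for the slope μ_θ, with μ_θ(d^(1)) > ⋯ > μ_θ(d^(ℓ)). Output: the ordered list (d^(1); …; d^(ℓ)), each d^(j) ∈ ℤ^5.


Interval decomposition of M: I[1,5], I[2,2]^2, I[5,5]^2.
HN type (ℓ=3): μ^(1)=13; μ^(2)=4; μ^(3)=-47/4

((0, 0, 0, 0, 3); (0, 2, 0, 0, 0); (1, 1, 1, 1, 0))


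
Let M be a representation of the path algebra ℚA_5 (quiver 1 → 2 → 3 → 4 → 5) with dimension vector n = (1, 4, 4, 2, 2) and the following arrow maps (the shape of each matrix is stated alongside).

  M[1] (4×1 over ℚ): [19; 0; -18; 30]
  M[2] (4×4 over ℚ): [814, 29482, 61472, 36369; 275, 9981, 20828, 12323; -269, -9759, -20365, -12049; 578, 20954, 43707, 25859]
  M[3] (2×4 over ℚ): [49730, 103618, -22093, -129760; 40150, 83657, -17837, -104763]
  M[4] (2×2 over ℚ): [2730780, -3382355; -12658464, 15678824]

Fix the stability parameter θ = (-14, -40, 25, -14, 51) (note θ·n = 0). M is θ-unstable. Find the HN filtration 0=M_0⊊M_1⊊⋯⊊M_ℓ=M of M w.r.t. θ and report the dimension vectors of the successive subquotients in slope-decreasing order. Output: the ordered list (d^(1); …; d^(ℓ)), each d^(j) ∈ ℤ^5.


Interval decomposition of M: I[1,4], I[2,2], I[2,3], I[2,5], I[3,3], I[5,5].
HN type (ℓ=5): μ^(1)=51; μ^(2)=25; μ^(3)=11/2; μ^(4)=-27; μ^(5)=-40

((0, 0, 0, 0, 2); (0, 0, 2, 0, 0); (0, 0, 2, 2, 0); (1, 1, 0, 0, 0); (0, 3, 0, 0, 0))


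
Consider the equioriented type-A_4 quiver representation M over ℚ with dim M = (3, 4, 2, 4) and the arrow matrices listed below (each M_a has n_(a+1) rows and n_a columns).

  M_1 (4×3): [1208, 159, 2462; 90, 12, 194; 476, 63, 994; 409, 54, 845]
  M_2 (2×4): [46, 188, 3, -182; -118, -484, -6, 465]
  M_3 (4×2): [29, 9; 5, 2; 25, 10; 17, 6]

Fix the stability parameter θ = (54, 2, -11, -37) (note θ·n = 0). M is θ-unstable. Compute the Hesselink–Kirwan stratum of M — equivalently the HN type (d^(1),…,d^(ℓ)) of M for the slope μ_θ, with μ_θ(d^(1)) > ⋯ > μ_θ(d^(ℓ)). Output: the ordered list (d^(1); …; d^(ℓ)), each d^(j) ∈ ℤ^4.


Via rank(M_{q-1}∘⋯∘M_p): M ≅ I[1,1], I[1,4]^2, I[2,2]^2, I[4,4]^2.
μ_θ-semistable layers: μ^(1)=54; μ^(2)=2; μ^(3)=-37

((1, 0, 0, 0); (2, 4, 2, 2); (0, 0, 0, 2))


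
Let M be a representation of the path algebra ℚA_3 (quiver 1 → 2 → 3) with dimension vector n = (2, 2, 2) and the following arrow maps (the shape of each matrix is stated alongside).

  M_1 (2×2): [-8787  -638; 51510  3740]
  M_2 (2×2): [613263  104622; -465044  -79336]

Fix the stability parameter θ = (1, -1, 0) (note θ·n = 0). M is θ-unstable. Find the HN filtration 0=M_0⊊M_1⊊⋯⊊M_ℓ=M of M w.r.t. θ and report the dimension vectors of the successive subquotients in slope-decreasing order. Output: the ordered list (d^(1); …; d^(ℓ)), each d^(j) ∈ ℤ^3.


Interval decomposition of M: I[1,1], I[1,3], I[2,2], I[3,3].
HN type (ℓ=3): μ^(1)=1; μ^(2)=0; μ^(3)=-1

((1, 0, 0); (1, 1, 2); (0, 1, 0))


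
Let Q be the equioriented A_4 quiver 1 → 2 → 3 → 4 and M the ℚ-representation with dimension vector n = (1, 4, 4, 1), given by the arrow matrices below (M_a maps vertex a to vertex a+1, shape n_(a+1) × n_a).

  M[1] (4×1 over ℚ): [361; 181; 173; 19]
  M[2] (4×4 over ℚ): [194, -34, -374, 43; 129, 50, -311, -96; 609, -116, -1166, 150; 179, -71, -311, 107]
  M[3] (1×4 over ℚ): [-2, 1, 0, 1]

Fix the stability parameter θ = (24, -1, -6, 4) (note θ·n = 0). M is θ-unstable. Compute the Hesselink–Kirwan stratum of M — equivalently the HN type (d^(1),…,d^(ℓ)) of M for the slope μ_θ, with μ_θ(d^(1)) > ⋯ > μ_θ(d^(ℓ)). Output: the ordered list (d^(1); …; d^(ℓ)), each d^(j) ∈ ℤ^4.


Via rank(M_{q-1}∘⋯∘M_p): M ≅ I[1,3], I[2,3]^2, I[2,4].
μ_θ-semistable layers: μ^(1)=17/3; μ^(2)=4; μ^(3)=-7/2

((1, 1, 1, 0); (0, 0, 0, 1); (0, 3, 3, 0))


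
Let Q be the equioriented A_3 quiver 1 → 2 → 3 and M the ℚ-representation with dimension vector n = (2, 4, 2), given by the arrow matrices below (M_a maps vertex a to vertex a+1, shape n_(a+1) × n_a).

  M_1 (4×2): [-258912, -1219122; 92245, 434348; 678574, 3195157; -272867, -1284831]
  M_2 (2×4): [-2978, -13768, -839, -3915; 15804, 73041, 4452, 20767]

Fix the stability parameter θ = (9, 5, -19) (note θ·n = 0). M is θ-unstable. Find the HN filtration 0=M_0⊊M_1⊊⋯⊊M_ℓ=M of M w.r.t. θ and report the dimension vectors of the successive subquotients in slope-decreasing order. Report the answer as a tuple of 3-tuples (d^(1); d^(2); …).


Via rank(M_{q-1}∘⋯∘M_p): M ≅ I[1,3]^2, I[2,2]^2.
μ_θ-semistable layers: μ^(1)=5; μ^(2)=-5/3

((0, 2, 0); (2, 2, 2))


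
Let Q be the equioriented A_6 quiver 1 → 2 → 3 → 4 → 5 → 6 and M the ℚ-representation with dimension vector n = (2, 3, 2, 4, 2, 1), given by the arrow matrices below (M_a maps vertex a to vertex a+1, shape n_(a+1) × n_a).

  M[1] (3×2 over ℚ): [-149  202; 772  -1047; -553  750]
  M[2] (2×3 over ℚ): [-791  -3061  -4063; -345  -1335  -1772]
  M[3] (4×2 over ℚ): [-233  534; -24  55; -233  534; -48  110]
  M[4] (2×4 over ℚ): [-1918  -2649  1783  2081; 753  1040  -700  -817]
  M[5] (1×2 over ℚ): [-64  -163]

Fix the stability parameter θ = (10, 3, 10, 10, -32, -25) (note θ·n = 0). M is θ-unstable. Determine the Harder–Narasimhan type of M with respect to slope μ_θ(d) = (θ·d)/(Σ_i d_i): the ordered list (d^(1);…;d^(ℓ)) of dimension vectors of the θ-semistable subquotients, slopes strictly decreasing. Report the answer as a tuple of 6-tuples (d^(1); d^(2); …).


Via rank(M_{q-1}∘⋯∘M_p): M ≅ I[1,5], I[1,6], I[2,2], I[4,4]^2.
μ_θ-semistable layers: μ^(1)=10; μ^(2)=3; μ^(3)=1/5; μ^(4)=-4

((0, 0, 0, 2, 0, 0); (0, 1, 0, 0, 0, 0); (1, 1, 1, 1, 1, 0); (1, 1, 1, 1, 1, 1))


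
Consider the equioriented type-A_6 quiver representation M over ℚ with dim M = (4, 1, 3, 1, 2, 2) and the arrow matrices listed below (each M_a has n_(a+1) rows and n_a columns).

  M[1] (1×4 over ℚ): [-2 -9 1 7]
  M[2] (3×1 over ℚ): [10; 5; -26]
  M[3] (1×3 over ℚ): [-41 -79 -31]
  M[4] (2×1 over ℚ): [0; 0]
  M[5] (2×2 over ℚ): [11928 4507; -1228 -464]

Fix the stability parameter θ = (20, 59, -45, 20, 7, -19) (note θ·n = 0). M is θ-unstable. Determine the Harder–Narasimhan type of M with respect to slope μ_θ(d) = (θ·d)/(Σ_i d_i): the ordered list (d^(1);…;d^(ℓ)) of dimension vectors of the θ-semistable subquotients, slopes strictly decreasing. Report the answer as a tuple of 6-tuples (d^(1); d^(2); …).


Interval decomposition of M: I[1,1]^3, I[1,4], I[3,3]^2, I[5,6]^2.
HN type (ℓ=4): μ^(1)=20; μ^(2)=34/3; μ^(3)=-6; μ^(4)=-45

((3, 0, 0, 1, 0, 0); (1, 1, 1, 0, 0, 0); (0, 0, 0, 0, 2, 2); (0, 0, 2, 0, 0, 0))


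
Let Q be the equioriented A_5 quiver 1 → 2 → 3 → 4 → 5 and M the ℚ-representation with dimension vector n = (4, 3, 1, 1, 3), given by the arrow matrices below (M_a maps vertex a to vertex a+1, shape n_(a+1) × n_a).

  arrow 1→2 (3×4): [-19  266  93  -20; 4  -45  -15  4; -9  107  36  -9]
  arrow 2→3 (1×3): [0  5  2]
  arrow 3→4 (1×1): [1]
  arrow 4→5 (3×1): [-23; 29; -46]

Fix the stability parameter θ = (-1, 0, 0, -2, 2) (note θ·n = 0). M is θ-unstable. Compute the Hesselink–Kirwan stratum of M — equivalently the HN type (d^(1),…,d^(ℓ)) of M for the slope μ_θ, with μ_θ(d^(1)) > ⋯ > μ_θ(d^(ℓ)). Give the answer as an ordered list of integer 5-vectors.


Barcode: M ≅ I[1,1], I[1,2]^2, I[1,5], I[5,5]^2. HN layers by μ_θ (4 steps, strictly decreasing):
  μ^(1)=2; μ^(2)=0; μ^(3)=-2/3; μ^(4)=-1

((0, 0, 0, 0, 3); (0, 2, 0, 0, 0); (0, 1, 1, 1, 0); (4, 0, 0, 0, 0))


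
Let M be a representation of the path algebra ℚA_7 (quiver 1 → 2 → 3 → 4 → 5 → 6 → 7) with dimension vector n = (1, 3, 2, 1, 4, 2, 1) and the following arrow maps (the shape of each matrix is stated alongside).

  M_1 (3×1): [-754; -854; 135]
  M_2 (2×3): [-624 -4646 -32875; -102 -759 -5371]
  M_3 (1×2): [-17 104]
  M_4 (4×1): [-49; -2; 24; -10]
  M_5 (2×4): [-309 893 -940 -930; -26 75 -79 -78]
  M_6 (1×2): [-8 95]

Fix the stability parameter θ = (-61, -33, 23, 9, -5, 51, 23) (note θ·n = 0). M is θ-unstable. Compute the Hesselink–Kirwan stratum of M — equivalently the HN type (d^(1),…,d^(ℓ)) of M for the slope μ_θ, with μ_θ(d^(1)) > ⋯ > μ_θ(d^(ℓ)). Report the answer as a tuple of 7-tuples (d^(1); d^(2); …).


Interval decomposition of M: I[1,6], I[2,2], I[2,3], I[5,5]^2, I[5,7].
HN type (ℓ=7): μ^(1)=51; μ^(2)=37; μ^(3)=23; μ^(4)=9; μ^(5)=-5; μ^(6)=-33; μ^(7)=-61

((0, 0, 0, 0, 0, 1, 0); (0, 0, 0, 0, 0, 1, 1); (0, 0, 1, 0, 0, 0, 0); (0, 0, 1, 1, 1, 0, 0); (0, 0, 0, 0, 3, 0, 0); (0, 3, 0, 0, 0, 0, 0); (1, 0, 0, 0, 0, 0, 0))


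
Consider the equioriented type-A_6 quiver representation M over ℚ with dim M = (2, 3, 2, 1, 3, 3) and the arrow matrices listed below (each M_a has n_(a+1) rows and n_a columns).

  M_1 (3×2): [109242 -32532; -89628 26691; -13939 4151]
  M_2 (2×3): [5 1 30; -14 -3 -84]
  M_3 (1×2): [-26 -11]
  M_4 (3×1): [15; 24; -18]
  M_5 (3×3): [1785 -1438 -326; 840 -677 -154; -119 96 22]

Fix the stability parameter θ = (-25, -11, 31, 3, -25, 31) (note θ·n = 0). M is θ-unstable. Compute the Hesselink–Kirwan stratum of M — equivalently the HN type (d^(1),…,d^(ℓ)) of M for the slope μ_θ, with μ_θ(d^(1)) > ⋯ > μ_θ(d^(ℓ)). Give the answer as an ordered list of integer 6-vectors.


Via rank(M_{q-1}∘⋯∘M_p): M ≅ I[1,2], I[1,6], I[2,3], I[5,5], I[5,6], I[6,6].
μ_θ-semistable layers: μ^(1)=31; μ^(2)=3; μ^(3)=-11; μ^(4)=-25

((0, 0, 1, 0, 0, 3); (0, 0, 1, 1, 1, 0); (0, 3, 0, 0, 0, 0); (2, 0, 0, 0, 2, 0))


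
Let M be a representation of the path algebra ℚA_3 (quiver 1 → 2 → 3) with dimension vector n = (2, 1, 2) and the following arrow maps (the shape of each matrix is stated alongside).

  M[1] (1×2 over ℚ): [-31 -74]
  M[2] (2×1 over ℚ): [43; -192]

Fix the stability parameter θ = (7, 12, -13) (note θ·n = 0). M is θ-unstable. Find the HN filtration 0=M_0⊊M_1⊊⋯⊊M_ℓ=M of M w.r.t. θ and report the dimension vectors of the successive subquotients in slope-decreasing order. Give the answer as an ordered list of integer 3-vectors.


Barcode: M ≅ I[1,1], I[1,3], I[3,3]. HN layers by μ_θ (3 steps, strictly decreasing):
  μ^(1)=7; μ^(2)=2; μ^(3)=-13

((1, 0, 0); (1, 1, 1); (0, 0, 1))


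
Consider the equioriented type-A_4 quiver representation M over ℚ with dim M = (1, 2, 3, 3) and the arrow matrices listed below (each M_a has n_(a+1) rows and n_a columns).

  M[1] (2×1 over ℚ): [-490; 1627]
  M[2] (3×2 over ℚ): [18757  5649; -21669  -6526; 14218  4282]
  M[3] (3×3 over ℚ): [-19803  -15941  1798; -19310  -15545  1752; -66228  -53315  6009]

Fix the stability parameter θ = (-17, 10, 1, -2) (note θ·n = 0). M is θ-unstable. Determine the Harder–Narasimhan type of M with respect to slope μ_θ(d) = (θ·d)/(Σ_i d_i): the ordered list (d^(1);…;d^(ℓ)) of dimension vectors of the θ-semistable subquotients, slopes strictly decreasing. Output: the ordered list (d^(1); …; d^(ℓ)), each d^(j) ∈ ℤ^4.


Barcode: M ≅ I[1,4], I[2,4], I[3,4]. HN layers by μ_θ (3 steps, strictly decreasing):
  μ^(1)=3; μ^(2)=-1/2; μ^(3)=-17

((0, 2, 2, 2); (0, 0, 1, 1); (1, 0, 0, 0))


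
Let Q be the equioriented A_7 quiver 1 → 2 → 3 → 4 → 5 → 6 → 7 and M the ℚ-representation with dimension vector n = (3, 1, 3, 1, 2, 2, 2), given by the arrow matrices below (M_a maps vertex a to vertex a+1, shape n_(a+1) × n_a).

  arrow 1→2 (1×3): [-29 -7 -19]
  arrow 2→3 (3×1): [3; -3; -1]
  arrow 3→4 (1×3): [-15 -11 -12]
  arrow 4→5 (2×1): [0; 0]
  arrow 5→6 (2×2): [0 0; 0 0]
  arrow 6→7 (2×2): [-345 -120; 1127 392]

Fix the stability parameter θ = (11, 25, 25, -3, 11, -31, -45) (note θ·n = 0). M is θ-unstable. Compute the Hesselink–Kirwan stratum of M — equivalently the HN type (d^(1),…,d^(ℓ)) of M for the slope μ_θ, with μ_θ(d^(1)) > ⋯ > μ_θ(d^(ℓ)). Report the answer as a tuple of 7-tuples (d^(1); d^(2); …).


Interval decomposition of M: I[1,1]^2, I[1,3], I[3,3], I[3,4], I[5,5]^2, I[6,6], I[6,7], I[7,7].
HN type (ℓ=5): μ^(1)=25; μ^(2)=11; μ^(3)=-31; μ^(4)=-38; μ^(5)=-45

((0, 1, 2, 0, 0, 0, 0); (3, 0, 1, 1, 2, 0, 0); (0, 0, 0, 0, 0, 1, 0); (0, 0, 0, 0, 0, 1, 1); (0, 0, 0, 0, 0, 0, 1))


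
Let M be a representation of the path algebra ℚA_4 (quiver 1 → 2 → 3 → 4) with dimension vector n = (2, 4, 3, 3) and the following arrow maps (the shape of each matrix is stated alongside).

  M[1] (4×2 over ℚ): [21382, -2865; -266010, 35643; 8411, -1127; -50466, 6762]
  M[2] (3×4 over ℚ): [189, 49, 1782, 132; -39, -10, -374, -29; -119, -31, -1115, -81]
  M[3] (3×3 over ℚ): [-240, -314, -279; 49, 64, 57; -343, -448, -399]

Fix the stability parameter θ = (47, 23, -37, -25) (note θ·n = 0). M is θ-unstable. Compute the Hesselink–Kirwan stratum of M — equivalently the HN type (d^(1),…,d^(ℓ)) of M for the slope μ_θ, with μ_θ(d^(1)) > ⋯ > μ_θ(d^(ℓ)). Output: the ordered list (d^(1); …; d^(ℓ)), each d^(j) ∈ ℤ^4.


Barcode: M ≅ I[1,3], I[1,4], I[2,2], I[2,4], I[4,4]. HN layers by μ_θ (5 steps, strictly decreasing):
  μ^(1)=23; μ^(2)=11; μ^(3)=2; μ^(4)=-13; μ^(5)=-25

((0, 1, 0, 0); (1, 1, 1, 0); (1, 1, 1, 1); (0, 1, 1, 1); (0, 0, 0, 1))


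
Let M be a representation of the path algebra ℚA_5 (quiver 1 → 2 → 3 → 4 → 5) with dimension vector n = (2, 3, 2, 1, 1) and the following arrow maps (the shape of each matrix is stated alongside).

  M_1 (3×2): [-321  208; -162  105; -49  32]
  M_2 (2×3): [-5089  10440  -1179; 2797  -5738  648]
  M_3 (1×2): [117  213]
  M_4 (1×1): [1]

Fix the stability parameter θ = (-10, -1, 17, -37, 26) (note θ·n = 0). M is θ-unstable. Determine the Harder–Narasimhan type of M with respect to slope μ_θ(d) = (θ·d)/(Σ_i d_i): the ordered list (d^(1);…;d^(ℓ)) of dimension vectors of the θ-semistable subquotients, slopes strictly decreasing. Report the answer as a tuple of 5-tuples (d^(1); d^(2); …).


Via rank(M_{q-1}∘⋯∘M_p): M ≅ I[1,2], I[1,5], I[2,3].
μ_θ-semistable layers: μ^(1)=26; μ^(2)=17; μ^(3)=-1; μ^(4)=-7; μ^(5)=-10

((0, 0, 0, 0, 1); (0, 0, 1, 0, 0); (0, 2, 0, 0, 0); (0, 1, 1, 1, 0); (2, 0, 0, 0, 0))


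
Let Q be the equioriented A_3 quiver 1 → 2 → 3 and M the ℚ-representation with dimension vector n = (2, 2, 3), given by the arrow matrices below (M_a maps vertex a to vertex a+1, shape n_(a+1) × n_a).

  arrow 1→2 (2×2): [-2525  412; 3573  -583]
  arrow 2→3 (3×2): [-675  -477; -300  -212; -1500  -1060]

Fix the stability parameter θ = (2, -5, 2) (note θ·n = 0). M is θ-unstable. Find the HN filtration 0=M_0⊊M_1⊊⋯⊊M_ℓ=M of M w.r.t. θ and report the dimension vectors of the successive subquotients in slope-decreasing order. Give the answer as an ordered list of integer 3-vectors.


Via rank(M_{q-1}∘⋯∘M_p): M ≅ I[1,2], I[1,3], I[3,3]^2.
μ_θ-semistable layers: μ^(1)=2; μ^(2)=-3/2

((0, 0, 3); (2, 2, 0))


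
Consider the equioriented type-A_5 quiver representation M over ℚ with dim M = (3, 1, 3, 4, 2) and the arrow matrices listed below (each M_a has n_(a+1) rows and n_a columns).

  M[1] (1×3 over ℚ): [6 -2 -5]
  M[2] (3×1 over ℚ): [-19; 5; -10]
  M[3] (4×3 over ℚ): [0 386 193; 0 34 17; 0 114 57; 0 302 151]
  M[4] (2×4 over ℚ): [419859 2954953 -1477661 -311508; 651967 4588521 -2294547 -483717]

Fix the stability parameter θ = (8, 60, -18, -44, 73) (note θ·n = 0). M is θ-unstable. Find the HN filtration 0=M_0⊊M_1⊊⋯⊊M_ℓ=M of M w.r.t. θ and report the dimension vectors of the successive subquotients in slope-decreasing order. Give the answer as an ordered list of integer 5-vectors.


Interval decomposition of M: I[1,1]^2, I[1,3], I[3,3], I[3,5], I[4,4]^2, I[4,5].
HN type (ℓ=6): μ^(1)=73; μ^(2)=21; μ^(3)=8; μ^(4)=-18; μ^(5)=-31; μ^(6)=-44

((0, 0, 0, 0, 2); (0, 1, 1, 0, 0); (3, 0, 0, 0, 0); (0, 0, 1, 0, 0); (0, 0, 1, 1, 0); (0, 0, 0, 3, 0))


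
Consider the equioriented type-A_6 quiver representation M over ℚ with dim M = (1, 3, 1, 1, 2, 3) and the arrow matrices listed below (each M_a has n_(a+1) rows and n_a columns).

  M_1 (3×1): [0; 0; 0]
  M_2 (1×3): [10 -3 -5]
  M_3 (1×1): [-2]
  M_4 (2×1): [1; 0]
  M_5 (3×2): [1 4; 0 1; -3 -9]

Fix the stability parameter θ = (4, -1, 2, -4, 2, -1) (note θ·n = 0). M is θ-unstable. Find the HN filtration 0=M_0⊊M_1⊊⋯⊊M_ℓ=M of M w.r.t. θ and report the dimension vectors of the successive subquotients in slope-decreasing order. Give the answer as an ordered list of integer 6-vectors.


Via rank(M_{q-1}∘⋯∘M_p): M ≅ I[1,1], I[2,2]^2, I[2,6], I[5,6], I[6,6].
μ_θ-semistable layers: μ^(1)=4; μ^(2)=1/2; μ^(3)=-1

((1, 0, 0, 0, 0, 0); (0, 0, 0, 0, 2, 2); (0, 3, 1, 1, 0, 1))


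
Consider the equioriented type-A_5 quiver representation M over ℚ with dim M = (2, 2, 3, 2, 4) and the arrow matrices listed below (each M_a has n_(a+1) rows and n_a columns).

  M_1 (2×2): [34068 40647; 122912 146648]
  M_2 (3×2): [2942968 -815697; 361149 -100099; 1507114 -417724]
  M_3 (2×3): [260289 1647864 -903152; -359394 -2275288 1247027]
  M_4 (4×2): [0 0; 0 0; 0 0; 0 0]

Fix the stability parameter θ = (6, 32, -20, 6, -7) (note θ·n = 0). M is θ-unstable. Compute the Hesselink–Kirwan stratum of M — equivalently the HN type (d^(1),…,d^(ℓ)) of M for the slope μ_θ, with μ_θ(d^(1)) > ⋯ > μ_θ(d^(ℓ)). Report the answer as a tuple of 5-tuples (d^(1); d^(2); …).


Barcode: M ≅ I[1,1], I[1,4], I[2,4], I[3,3], I[5,5]^4. HN layers by μ_θ (3 steps, strictly decreasing):
  μ^(1)=6; μ^(2)=-7; μ^(3)=-20

((2, 2, 2, 2, 0); (0, 0, 0, 0, 4); (0, 0, 1, 0, 0))


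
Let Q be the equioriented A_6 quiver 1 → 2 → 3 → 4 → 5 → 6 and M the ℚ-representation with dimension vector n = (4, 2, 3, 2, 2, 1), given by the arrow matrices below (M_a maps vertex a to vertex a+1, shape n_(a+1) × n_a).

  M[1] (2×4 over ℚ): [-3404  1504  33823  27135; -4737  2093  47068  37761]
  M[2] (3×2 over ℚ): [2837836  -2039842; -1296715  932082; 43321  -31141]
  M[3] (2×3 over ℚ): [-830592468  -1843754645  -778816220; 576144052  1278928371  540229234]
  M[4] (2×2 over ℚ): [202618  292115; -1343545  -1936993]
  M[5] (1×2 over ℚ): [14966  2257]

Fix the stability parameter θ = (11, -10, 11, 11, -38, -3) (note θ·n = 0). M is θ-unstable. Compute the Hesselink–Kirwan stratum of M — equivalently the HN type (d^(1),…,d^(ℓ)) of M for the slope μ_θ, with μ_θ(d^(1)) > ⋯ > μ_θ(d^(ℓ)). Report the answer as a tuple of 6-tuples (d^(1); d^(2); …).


Interval decomposition of M: I[1,1]^2, I[1,5], I[1,6], I[3,3].
HN type (ℓ=2): μ^(1)=11; μ^(2)=-3

((2, 0, 1, 0, 0, 0); (2, 2, 2, 2, 2, 1))


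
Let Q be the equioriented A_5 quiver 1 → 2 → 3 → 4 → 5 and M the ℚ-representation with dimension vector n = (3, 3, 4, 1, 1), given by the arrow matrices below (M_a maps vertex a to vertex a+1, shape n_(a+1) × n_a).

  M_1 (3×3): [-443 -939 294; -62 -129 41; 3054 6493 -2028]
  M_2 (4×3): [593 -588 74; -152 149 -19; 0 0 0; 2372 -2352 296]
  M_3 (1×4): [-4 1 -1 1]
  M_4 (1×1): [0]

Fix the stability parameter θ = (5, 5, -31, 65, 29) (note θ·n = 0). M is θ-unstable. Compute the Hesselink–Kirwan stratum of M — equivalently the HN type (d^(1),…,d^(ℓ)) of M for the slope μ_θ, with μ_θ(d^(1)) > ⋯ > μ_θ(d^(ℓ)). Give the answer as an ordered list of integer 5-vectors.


Barcode: M ≅ I[1,2], I[1,3], I[1,4], I[3,3]^2, I[5,5]. HN layers by μ_θ (5 steps, strictly decreasing):
  μ^(1)=65; μ^(2)=29; μ^(3)=5; μ^(4)=-7; μ^(5)=-31

((0, 0, 0, 1, 0); (0, 0, 0, 0, 1); (1, 1, 0, 0, 0); (2, 2, 2, 0, 0); (0, 0, 2, 0, 0))


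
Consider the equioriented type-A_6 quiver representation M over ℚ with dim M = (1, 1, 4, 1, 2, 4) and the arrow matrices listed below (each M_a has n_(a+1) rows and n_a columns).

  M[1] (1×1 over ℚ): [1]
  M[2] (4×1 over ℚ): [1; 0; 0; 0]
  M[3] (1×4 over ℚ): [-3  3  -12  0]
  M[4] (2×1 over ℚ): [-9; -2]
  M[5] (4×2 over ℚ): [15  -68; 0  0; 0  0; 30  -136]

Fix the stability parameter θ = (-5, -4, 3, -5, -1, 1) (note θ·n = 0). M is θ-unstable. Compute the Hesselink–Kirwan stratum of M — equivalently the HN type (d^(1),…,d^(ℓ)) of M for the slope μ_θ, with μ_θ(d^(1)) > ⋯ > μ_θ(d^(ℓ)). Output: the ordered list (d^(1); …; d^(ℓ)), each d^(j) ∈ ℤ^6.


Interval decomposition of M: I[1,6], I[3,3]^3, I[5,5], I[6,6]^3.
HN type (ℓ=5): μ^(1)=3; μ^(2)=1; μ^(3)=-1; μ^(4)=-4; μ^(5)=-5

((0, 0, 3, 0, 0, 0); (0, 0, 0, 0, 0, 4); (0, 0, 1, 1, 2, 0); (0, 1, 0, 0, 0, 0); (1, 0, 0, 0, 0, 0))


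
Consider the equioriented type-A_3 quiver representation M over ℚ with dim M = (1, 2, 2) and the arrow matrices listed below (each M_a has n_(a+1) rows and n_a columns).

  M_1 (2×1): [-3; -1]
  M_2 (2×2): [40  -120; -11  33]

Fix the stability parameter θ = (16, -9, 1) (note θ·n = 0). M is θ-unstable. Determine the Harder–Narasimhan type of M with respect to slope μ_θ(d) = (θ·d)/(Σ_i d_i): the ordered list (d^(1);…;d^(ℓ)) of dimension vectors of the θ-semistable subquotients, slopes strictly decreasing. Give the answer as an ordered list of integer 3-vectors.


Interval decomposition of M: I[1,2], I[2,3], I[3,3].
HN type (ℓ=3): μ^(1)=7/2; μ^(2)=1; μ^(3)=-9

((1, 1, 0); (0, 0, 2); (0, 1, 0))


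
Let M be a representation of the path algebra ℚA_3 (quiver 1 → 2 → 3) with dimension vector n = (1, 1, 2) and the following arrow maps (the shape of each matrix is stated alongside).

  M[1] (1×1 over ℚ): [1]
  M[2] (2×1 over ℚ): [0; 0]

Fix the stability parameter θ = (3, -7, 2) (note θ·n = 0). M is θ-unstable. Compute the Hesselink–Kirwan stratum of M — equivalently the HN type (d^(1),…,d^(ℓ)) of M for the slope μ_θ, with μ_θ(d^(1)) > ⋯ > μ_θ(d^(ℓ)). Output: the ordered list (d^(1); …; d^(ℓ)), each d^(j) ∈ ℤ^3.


Barcode: M ≅ I[1,2], I[3,3]^2. HN layers by μ_θ (2 steps, strictly decreasing):
  μ^(1)=2; μ^(2)=-2

((0, 0, 2); (1, 1, 0))


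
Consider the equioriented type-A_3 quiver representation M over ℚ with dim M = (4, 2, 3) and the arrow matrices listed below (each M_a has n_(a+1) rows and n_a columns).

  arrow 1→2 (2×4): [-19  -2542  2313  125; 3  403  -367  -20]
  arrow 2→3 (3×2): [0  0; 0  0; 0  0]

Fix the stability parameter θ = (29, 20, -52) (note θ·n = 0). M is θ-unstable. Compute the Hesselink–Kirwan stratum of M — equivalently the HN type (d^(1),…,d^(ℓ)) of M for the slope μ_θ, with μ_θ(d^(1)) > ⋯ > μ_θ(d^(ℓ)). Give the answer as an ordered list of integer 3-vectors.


Barcode: M ≅ I[1,1]^2, I[1,2]^2, I[3,3]^3. HN layers by μ_θ (3 steps, strictly decreasing):
  μ^(1)=29; μ^(2)=49/2; μ^(3)=-52

((2, 0, 0); (2, 2, 0); (0, 0, 3))


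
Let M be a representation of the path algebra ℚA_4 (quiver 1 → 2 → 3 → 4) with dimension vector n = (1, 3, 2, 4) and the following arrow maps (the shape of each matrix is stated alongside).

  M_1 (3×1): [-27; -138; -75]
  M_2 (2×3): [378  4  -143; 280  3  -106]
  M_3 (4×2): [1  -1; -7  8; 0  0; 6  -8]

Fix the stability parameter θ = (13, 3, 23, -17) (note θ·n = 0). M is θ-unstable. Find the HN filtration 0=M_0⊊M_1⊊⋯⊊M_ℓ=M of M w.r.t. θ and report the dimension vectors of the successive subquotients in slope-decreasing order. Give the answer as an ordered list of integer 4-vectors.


Barcode: M ≅ I[1,4], I[2,2], I[2,4], I[4,4]^2. HN layers by μ_θ (3 steps, strictly decreasing):
  μ^(1)=11/2; μ^(2)=3; μ^(3)=-17

((1, 1, 1, 1); (0, 2, 1, 1); (0, 0, 0, 2))
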